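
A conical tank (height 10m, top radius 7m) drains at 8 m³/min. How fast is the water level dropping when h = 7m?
800/(2401π) ≈ 0.1061 m/min

r/h = 7/10, so r = (7/10)h
V = (1/3)πr²h = (1/3)π((7/10)h)²h = (49/300)πh³
dV/dh = (49/100)πh²
dh/dt = (dV/dt)/(dV/dh) = -8/((49/100)π·7²) = -800/(2401π) m/min
The level is dropping at 800/(2401π) ≈ 0.1061 m/min.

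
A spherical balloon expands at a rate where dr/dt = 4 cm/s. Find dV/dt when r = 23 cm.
8464π cm³/s

V = (4/3)πr³
dV/dt = dV/dr · dr/dt = 4πr² · 4
At r = 23: dV/dt = 8464π cm³/s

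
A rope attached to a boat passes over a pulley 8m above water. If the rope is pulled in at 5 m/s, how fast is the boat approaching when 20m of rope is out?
25√21/21 ≈ 5.455 m/s

rope² = x² + 8²
x = √(20² - 8²) = 4√21
dx/dt = (rope/x) · d(rope)/dt = (20/(4√21)) · (-5) = -25√21/21 m/s
The boat approaches at 25√21/21 ≈ 5.455 m/s.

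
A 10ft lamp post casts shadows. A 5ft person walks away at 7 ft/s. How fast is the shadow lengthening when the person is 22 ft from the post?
7 ft/s

By similar triangles: 10/(x+s) = 5/s
Solving: s = 5x/5
ds/dt = 5/5 · dx/dt = 1 · 7 = 7 ft/s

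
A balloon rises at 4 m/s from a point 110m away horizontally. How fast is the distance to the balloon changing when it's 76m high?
152√4469/4469 ≈ 2.274 m/s

z² = 110² + y²
z = √(110² + 76²) = 2√4469
dz/dt = y/z · dy/dt = 76/(2√4469) · 4 = 152√4469/4469 ≈ 2.274 m/s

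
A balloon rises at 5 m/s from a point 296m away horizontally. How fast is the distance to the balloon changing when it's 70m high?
175√23129/23129 ≈ 1.151 m/s

z² = 296² + y²
z = √(296² + 70²) = 2√23129
dz/dt = y/z · dy/dt = 70/(2√23129) · 5 = 175√23129/23129 ≈ 1.151 m/s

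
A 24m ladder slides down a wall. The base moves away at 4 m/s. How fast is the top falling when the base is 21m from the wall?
28√15/15 ≈ 7.23 m/s

x² + y² = 24²
2x·dx/dt + 2y·dy/dt = 0
dy/dt = -x/y · dx/dt = -21/(3√15) · 4 = -28√15/15 m/s
The top is descending at 28√15/15 ≈ 7.23 m/s.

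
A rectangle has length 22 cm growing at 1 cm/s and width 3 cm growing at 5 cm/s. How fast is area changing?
113 cm²/s

A = lw
dA/dt = w·dl/dt + l·dw/dt = 3·1 + 22·5 = 113 cm²/s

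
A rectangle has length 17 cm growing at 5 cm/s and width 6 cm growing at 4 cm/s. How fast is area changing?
98 cm²/s

A = lw
dA/dt = w·dl/dt + l·dw/dt = 6·5 + 17·4 = 98 cm²/s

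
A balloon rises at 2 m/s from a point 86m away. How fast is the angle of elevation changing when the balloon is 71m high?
0.01383 rad/s

tan(θ) = y/86
sec²(θ) · dθ/dt = (1/86) · dy/dt
dθ/dt = cos²(θ)/86 · 2 = 86/(86² + 71²) · 2
dθ/dt = 0.01383 rad/s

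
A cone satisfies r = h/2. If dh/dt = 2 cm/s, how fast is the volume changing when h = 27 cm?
729π/2 cm³/s

V = (1/3)π(h/2)²h = πh³/12
dV/dt = πh²/4 · 2
At h = 27: dV/dt = 729π/2 cm³/s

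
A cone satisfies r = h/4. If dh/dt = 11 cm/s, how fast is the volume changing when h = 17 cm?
3179π/16 cm³/s

V = (1/3)π(h/4)²h = πh³/48
dV/dt = πh²/16 · 11
At h = 17: dV/dt = 3179π/16 cm³/s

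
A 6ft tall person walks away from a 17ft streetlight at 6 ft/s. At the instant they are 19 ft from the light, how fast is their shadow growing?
36/11 ft/s

By similar triangles: 17/(x+s) = 6/s
Solving: s = 6x/11
ds/dt = 6/11 · dx/dt = 6/11 · 6 = 36/11 ft/s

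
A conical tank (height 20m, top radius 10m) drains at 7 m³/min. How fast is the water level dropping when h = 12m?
7/(36π) ≈ 0.06189 m/min

r/h = 10/20, so r = (1/2)h
V = (1/3)πr²h = (1/3)π((1/2)h)²h = (1/12)πh³
dV/dh = (1/4)πh²
dh/dt = (dV/dt)/(dV/dh) = -7/((1/4)π·12²) = -7/(36π) m/min
The level is dropping at 7/(36π) ≈ 0.06189 m/min.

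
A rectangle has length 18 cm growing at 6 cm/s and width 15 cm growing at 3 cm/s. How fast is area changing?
144 cm²/s

A = lw
dA/dt = w·dl/dt + l·dw/dt = 15·6 + 18·3 = 144 cm²/s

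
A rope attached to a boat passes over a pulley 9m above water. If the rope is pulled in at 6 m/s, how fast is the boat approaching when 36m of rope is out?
8√15/5 ≈ 6.197 m/s

rope² = x² + 9²
x = √(36² - 9²) = 9√15
dx/dt = (rope/x) · d(rope)/dt = (36/(9√15)) · (-6) = -8√15/5 m/s
The boat approaches at 8√15/5 ≈ 6.197 m/s.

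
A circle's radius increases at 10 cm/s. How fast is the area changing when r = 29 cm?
580π cm²/s

A = πr²
dA/dt = 2πr · dr/dt = 2π(29)(10) = 580π cm²/s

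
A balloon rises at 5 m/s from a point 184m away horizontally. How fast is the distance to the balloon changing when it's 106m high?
265√11273/11273 ≈ 2.496 m/s

z² = 184² + y²
z = √(184² + 106²) = 2√11273
dz/dt = y/z · dy/dt = 106/(2√11273) · 5 = 265√11273/11273 ≈ 2.496 m/s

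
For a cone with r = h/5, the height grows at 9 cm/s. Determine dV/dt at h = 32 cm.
9216π/25 cm³/s

V = (1/3)π(h/5)²h = πh³/75
dV/dt = πh²/25 · 9
At h = 32: dV/dt = 9216π/25 cm³/s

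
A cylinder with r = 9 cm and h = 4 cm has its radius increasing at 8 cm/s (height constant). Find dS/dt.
352π cm²/s

S = 2πrh + 2πr² (lateral + bases)
dS/dt = (2πh + 4πr)·dr/dt = (2π·4 + 4π·9)·8
= 352π cm²/s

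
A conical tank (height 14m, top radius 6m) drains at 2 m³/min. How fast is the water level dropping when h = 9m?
98/(729π) ≈ 0.04279 m/min

r/h = 6/14, so r = (3/7)h
V = (1/3)πr²h = (1/3)π((3/7)h)²h = (3/49)πh³
dV/dh = (9/49)πh²
dh/dt = (dV/dt)/(dV/dh) = -2/((9/49)π·9²) = -98/(729π) m/min
The level is dropping at 98/(729π) ≈ 0.04279 m/min.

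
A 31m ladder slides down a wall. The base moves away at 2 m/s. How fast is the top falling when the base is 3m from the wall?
3√238/238 ≈ 0.1945 m/s

x² + y² = 31²
2x·dx/dt + 2y·dy/dt = 0
dy/dt = -x/y · dx/dt = -3/(2√238) · 2 = -3√238/238 m/s
The top is descending at 3√238/238 ≈ 0.1945 m/s.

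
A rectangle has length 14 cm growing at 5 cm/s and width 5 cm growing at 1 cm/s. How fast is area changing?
39 cm²/s

A = lw
dA/dt = w·dl/dt + l·dw/dt = 5·5 + 14·1 = 39 cm²/s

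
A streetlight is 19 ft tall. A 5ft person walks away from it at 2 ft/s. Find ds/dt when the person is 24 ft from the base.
5/7 ft/s

By similar triangles: 19/(x+s) = 5/s
Solving: s = 5x/14
ds/dt = 5/14 · dx/dt = 5/14 · 2 = 5/7 ft/s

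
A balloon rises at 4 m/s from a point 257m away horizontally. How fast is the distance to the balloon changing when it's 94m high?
376√74885/74885 ≈ 1.374 m/s

z² = 257² + y²
z = √(257² + 94²) = √74885
dz/dt = y/z · dy/dt = 94/√74885 · 4 = 376√74885/74885 ≈ 1.374 m/s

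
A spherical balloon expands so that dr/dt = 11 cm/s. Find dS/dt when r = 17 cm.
1496π cm²/s

S = 4πr²
dS/dt = dS/dr · dr/dt = 8πr · 11
At r = 17: dS/dt = 1496π cm²/s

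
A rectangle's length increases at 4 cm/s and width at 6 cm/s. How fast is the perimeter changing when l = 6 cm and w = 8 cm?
20 cm/s

P = 2(l + w)
dP/dt = 2(dl/dt + dw/dt) = 2(4 + 6) = 20 cm/s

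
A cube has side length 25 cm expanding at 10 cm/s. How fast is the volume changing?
18750 cm³/s

V = s³
dV/dt = 3s² · ds/dt = 3·25²·10 = 18750 cm³/s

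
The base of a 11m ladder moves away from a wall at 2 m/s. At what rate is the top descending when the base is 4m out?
8√105/105 ≈ 0.7807 m/s

x² + y² = 11²
2x·dx/dt + 2y·dy/dt = 0
dy/dt = -x/y · dx/dt = -4/√105 · 2 = -8√105/105 m/s
The top is descending at 8√105/105 ≈ 0.7807 m/s.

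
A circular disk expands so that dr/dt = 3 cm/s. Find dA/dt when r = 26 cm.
156π cm²/s

A = πr²
dA/dt = 2πr · dr/dt = 2π(26)(3) = 156π cm²/s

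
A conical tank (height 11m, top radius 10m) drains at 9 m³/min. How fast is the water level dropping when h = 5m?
1089/(2500π) ≈ 0.1387 m/min

r/h = 10/11, so r = (10/11)h
V = (1/3)πr²h = (1/3)π((10/11)h)²h = (100/363)πh³
dV/dh = (100/121)πh²
dh/dt = (dV/dt)/(dV/dh) = -9/((100/121)π·5²) = -1089/(2500π) m/min
The level is dropping at 1089/(2500π) ≈ 0.1387 m/min.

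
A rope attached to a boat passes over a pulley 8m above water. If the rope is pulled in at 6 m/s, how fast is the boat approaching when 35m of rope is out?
70√129/129 ≈ 6.163 m/s

rope² = x² + 8²
x = √(35² - 8²) = 3√129
dx/dt = (rope/x) · d(rope)/dt = (35/(3√129)) · (-6) = -70√129/129 m/s
The boat approaches at 70√129/129 ≈ 6.163 m/s.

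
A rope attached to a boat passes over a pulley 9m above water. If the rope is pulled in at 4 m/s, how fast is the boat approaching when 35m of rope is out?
35√286/143 ≈ 4.139 m/s

rope² = x² + 9²
x = √(35² - 9²) = 2√286
dx/dt = (rope/x) · d(rope)/dt = (35/(2√286)) · (-4) = -35√286/143 m/s
The boat approaches at 35√286/143 ≈ 4.139 m/s.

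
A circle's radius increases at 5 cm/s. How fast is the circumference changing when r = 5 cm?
10π cm/s

C = 2πr
dC/dt = 2π · dr/dt = 2π · 5 = 10π cm/s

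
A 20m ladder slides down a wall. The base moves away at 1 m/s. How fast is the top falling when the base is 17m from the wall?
17√111/111 ≈ 1.614 m/s

x² + y² = 20²
2x·dx/dt + 2y·dy/dt = 0
dy/dt = -x/y · dx/dt = -17/√111 · 1 = -17√111/111 m/s
The top is descending at 17√111/111 ≈ 1.614 m/s.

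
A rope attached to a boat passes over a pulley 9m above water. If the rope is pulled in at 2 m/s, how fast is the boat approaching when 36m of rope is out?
8√15/15 ≈ 2.066 m/s

rope² = x² + 9²
x = √(36² - 9²) = 9√15
dx/dt = (rope/x) · d(rope)/dt = (36/(9√15)) · (-2) = -8√15/15 m/s
The boat approaches at 8√15/15 ≈ 2.066 m/s.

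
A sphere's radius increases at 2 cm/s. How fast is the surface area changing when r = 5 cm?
80π cm²/s

S = 4πr²
dS/dt = dS/dr · dr/dt = 8πr · 2
At r = 5: dS/dt = 80π cm²/s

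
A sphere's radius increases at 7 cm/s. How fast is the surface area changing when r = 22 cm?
1232π cm²/s

S = 4πr²
dS/dt = dS/dr · dr/dt = 8πr · 7
At r = 22: dS/dt = 1232π cm²/s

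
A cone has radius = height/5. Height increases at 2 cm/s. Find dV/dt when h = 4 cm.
32π/25 cm³/s

V = (1/3)π(h/5)²h = πh³/75
dV/dt = πh²/25 · 2
At h = 4: dV/dt = 32π/25 cm³/s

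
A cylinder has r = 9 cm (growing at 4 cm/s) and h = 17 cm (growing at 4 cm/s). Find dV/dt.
1548π cm³/s

V = πr²h
dV/dt = 2πrh·dr/dt + πr²·dh/dt
= 2π(9)(17)(4) + π(9)²(4)
= 1548π cm³/s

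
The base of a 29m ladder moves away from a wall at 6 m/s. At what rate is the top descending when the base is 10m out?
20√741/247 ≈ 2.204 m/s

x² + y² = 29²
2x·dx/dt + 2y·dy/dt = 0
dy/dt = -x/y · dx/dt = -10/√741 · 6 = -20√741/247 m/s
The top is descending at 20√741/247 ≈ 2.204 m/s.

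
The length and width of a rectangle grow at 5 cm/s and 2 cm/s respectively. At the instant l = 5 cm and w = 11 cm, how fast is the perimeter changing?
14 cm/s

P = 2(l + w)
dP/dt = 2(dl/dt + dw/dt) = 2(5 + 2) = 14 cm/s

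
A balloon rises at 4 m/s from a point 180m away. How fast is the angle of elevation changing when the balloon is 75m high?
0.018935 rad/s

tan(θ) = y/180
sec²(θ) · dθ/dt = (1/180) · dy/dt
dθ/dt = cos²(θ)/180 · 4 = 180/(180² + 75²) · 4
dθ/dt = 0.018935 rad/s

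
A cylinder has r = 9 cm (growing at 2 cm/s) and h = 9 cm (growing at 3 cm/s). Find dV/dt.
567π cm³/s

V = πr²h
dV/dt = 2πrh·dr/dt + πr²·dh/dt
= 2π(9)(9)(2) + π(9)²(3)
= 567π cm³/s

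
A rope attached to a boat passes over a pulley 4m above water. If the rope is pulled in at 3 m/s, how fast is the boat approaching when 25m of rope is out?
25√609/203 ≈ 3.039 m/s

rope² = x² + 4²
x = √(25² - 4²) = √609
dx/dt = (rope/x) · d(rope)/dt = (25/√609) · (-3) = -25√609/203 m/s
The boat approaches at 25√609/203 ≈ 3.039 m/s.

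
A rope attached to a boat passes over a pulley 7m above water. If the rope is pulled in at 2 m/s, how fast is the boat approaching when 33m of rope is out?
33√65/130 ≈ 2.047 m/s

rope² = x² + 7²
x = √(33² - 7²) = 4√65
dx/dt = (rope/x) · d(rope)/dt = (33/(4√65)) · (-2) = -33√65/130 m/s
The boat approaches at 33√65/130 ≈ 2.047 m/s.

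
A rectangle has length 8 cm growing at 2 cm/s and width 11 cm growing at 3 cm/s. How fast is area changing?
46 cm²/s

A = lw
dA/dt = w·dl/dt + l·dw/dt = 11·2 + 8·3 = 46 cm²/s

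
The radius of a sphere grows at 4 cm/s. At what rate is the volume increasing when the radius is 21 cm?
7056π cm³/s

V = (4/3)πr³
dV/dt = dV/dr · dr/dt = 4πr² · 4
At r = 21: dV/dt = 7056π cm³/s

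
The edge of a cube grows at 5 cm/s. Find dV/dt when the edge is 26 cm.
10140 cm³/s

V = s³
dV/dt = 3s² · ds/dt = 3·26²·5 = 10140 cm³/s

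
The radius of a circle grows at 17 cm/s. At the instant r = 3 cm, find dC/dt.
34π cm/s

C = 2πr
dC/dt = 2π · dr/dt = 2π · 17 = 34π cm/s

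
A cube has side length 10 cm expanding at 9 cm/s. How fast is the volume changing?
2700 cm³/s

V = s³
dV/dt = 3s² · ds/dt = 3·10²·9 = 2700 cm³/s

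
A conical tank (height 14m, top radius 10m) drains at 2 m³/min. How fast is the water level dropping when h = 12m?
49/(1800π) ≈ 0.008665 m/min

r/h = 10/14, so r = (5/7)h
V = (1/3)πr²h = (1/3)π((5/7)h)²h = (25/147)πh³
dV/dh = (25/49)πh²
dh/dt = (dV/dt)/(dV/dh) = -2/((25/49)π·12²) = -49/(1800π) m/min
The level is dropping at 49/(1800π) ≈ 0.008665 m/min.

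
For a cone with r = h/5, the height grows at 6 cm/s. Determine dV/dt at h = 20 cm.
96π cm³/s

V = (1/3)π(h/5)²h = πh³/75
dV/dt = πh²/25 · 6
At h = 20: dV/dt = 96π cm³/s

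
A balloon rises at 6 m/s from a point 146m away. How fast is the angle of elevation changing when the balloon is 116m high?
0.025193 rad/s

tan(θ) = y/146
sec²(θ) · dθ/dt = (1/146) · dy/dt
dθ/dt = cos²(θ)/146 · 6 = 146/(146² + 116²) · 6
dθ/dt = 0.025193 rad/s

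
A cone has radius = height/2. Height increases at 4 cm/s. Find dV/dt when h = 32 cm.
1024π cm³/s

V = (1/3)π(h/2)²h = πh³/12
dV/dt = πh²/4 · 4
At h = 32: dV/dt = 1024π cm³/s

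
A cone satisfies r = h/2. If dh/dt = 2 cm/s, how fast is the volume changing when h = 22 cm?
242π cm³/s

V = (1/3)π(h/2)²h = πh³/12
dV/dt = πh²/4 · 2
At h = 22: dV/dt = 242π cm³/s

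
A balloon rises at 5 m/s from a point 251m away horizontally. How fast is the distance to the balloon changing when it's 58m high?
58√66365/13273 ≈ 1.126 m/s

z² = 251² + y²
z = √(251² + 58²) = √66365
dz/dt = y/z · dy/dt = 58/√66365 · 5 = 58√66365/13273 ≈ 1.126 m/s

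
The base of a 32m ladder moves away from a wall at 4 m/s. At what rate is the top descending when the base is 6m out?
12√247/247 ≈ 0.7635 m/s

x² + y² = 32²
2x·dx/dt + 2y·dy/dt = 0
dy/dt = -x/y · dx/dt = -6/(2√247) · 4 = -12√247/247 m/s
The top is descending at 12√247/247 ≈ 0.7635 m/s.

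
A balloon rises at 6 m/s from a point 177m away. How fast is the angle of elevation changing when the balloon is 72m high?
0.029086 rad/s

tan(θ) = y/177
sec²(θ) · dθ/dt = (1/177) · dy/dt
dθ/dt = cos²(θ)/177 · 6 = 177/(177² + 72²) · 6
dθ/dt = 0.029086 rad/s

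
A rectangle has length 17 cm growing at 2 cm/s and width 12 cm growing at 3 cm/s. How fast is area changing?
75 cm²/s

A = lw
dA/dt = w·dl/dt + l·dw/dt = 12·2 + 17·3 = 75 cm²/s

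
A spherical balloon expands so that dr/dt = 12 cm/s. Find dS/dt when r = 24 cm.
2304π cm²/s

S = 4πr²
dS/dt = dS/dr · dr/dt = 8πr · 12
At r = 24: dS/dt = 2304π cm²/s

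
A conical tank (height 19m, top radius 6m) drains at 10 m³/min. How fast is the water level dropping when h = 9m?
1805/(1458π) ≈ 0.3941 m/min

r/h = 6/19, so r = (6/19)h
V = (1/3)πr²h = (1/3)π((6/19)h)²h = (12/361)πh³
dV/dh = (36/361)πh²
dh/dt = (dV/dt)/(dV/dh) = -10/((36/361)π·9²) = -1805/(1458π) m/min
The level is dropping at 1805/(1458π) ≈ 0.3941 m/min.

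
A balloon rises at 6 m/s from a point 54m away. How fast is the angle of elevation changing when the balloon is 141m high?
0.014212 rad/s

tan(θ) = y/54
sec²(θ) · dθ/dt = (1/54) · dy/dt
dθ/dt = cos²(θ)/54 · 6 = 54/(54² + 141²) · 6
dθ/dt = 0.014212 rad/s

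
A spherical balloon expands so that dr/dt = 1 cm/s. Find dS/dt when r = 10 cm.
80π cm²/s

S = 4πr²
dS/dt = dS/dr · dr/dt = 8πr · 1
At r = 10: dS/dt = 80π cm²/s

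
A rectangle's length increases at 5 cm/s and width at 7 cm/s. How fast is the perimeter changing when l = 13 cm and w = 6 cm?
24 cm/s

P = 2(l + w)
dP/dt = 2(dl/dt + dw/dt) = 2(5 + 7) = 24 cm/s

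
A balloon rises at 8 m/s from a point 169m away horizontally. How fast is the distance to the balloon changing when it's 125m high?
500√44186/22093 ≈ 4.757 m/s

z² = 169² + y²
z = √(169² + 125²) = √44186
dz/dt = y/z · dy/dt = 125/√44186 · 8 = 500√44186/22093 ≈ 4.757 m/s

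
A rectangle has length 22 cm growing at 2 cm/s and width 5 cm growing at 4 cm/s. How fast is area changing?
98 cm²/s

A = lw
dA/dt = w·dl/dt + l·dw/dt = 5·2 + 22·4 = 98 cm²/s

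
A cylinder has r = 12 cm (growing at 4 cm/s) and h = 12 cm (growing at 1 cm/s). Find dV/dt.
1296π cm³/s

V = πr²h
dV/dt = 2πrh·dr/dt + πr²·dh/dt
= 2π(12)(12)(4) + π(12)²(1)
= 1296π cm³/s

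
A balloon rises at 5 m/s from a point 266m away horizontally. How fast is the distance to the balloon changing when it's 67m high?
67√75245/15049 ≈ 1.221 m/s

z² = 266² + y²
z = √(266² + 67²) = √75245
dz/dt = y/z · dy/dt = 67/√75245 · 5 = 67√75245/15049 ≈ 1.221 m/s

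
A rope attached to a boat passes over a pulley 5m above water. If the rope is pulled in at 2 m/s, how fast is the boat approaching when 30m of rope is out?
12√35/35 ≈ 2.028 m/s

rope² = x² + 5²
x = √(30² - 5²) = 5√35
dx/dt = (rope/x) · d(rope)/dt = (30/(5√35)) · (-2) = -12√35/35 m/s
The boat approaches at 12√35/35 ≈ 2.028 m/s.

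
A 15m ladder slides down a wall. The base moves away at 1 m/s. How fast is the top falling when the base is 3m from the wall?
√6/12 ≈ 0.2041 m/s

x² + y² = 15²
2x·dx/dt + 2y·dy/dt = 0
dy/dt = -x/y · dx/dt = -3/(6√6) · 1 = -√6/12 m/s
The top is descending at √6/12 ≈ 0.2041 m/s.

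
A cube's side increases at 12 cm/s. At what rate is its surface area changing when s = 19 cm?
2736 cm²/s

A = 6s²
dA/dt = 12s · ds/dt = 12·19·12 = 2736 cm²/s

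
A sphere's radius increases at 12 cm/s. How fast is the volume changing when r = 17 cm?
13872π cm³/s

V = (4/3)πr³
dV/dt = dV/dr · dr/dt = 4πr² · 12
At r = 17: dV/dt = 13872π cm³/s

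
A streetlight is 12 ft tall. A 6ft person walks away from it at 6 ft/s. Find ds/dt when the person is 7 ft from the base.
6 ft/s

By similar triangles: 12/(x+s) = 6/s
Solving: s = 6x/6
ds/dt = 6/6 · dx/dt = 1 · 6 = 6 ft/s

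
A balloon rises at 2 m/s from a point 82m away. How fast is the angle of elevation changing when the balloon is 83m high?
0.012047 rad/s

tan(θ) = y/82
sec²(θ) · dθ/dt = (1/82) · dy/dt
dθ/dt = cos²(θ)/82 · 2 = 82/(82² + 83²) · 2
dθ/dt = 0.012047 rad/s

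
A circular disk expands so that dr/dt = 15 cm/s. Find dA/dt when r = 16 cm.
480π cm²/s

A = πr²
dA/dt = 2πr · dr/dt = 2π(16)(15) = 480π cm²/s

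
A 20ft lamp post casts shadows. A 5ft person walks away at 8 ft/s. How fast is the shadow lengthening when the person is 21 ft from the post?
8/3 ft/s

By similar triangles: 20/(x+s) = 5/s
Solving: s = 5x/15
ds/dt = 5/15 · dx/dt = 1/3 · 8 = 8/3 ft/s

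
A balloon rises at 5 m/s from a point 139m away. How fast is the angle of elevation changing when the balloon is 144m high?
0.01735 rad/s

tan(θ) = y/139
sec²(θ) · dθ/dt = (1/139) · dy/dt
dθ/dt = cos²(θ)/139 · 5 = 139/(139² + 144²) · 5
dθ/dt = 0.01735 rad/s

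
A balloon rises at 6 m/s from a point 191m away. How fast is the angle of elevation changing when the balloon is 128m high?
0.021678 rad/s

tan(θ) = y/191
sec²(θ) · dθ/dt = (1/191) · dy/dt
dθ/dt = cos²(θ)/191 · 6 = 191/(191² + 128²) · 6
dθ/dt = 0.021678 rad/s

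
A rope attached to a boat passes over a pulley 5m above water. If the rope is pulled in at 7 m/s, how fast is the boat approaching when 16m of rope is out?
16√231/33 ≈ 7.369 m/s

rope² = x² + 5²
x = √(16² - 5²) = √231
dx/dt = (rope/x) · d(rope)/dt = (16/√231) · (-7) = -16√231/33 m/s
The boat approaches at 16√231/33 ≈ 7.369 m/s.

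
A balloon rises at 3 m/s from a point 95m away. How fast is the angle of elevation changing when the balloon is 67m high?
0.021089 rad/s

tan(θ) = y/95
sec²(θ) · dθ/dt = (1/95) · dy/dt
dθ/dt = cos²(θ)/95 · 3 = 95/(95² + 67²) · 3
dθ/dt = 0.021089 rad/s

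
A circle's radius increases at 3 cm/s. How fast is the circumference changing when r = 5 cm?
6π cm/s

C = 2πr
dC/dt = 2π · dr/dt = 2π · 3 = 6π cm/s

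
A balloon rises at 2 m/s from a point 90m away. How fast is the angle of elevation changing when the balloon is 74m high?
0.013259 rad/s

tan(θ) = y/90
sec²(θ) · dθ/dt = (1/90) · dy/dt
dθ/dt = cos²(θ)/90 · 2 = 90/(90² + 74²) · 2
dθ/dt = 0.013259 rad/s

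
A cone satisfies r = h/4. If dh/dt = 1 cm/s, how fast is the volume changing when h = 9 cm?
81π/16 cm³/s

V = (1/3)π(h/4)²h = πh³/48
dV/dt = πh²/16 · 1
At h = 9: dV/dt = 81π/16 cm³/s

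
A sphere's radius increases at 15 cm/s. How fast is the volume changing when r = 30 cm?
54000π cm³/s

V = (4/3)πr³
dV/dt = dV/dr · dr/dt = 4πr² · 15
At r = 30: dV/dt = 54000π cm³/s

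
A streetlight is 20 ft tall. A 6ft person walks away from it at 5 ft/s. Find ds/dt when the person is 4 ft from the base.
15/7 ft/s

By similar triangles: 20/(x+s) = 6/s
Solving: s = 6x/14
ds/dt = 6/14 · dx/dt = 3/7 · 5 = 15/7 ft/s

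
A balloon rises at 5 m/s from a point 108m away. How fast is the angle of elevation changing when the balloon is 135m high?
0.018067 rad/s

tan(θ) = y/108
sec²(θ) · dθ/dt = (1/108) · dy/dt
dθ/dt = cos²(θ)/108 · 5 = 108/(108² + 135²) · 5
dθ/dt = 0.018067 rad/s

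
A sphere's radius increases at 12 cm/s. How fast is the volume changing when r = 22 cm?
23232π cm³/s

V = (4/3)πr³
dV/dt = dV/dr · dr/dt = 4πr² · 12
At r = 22: dV/dt = 23232π cm³/s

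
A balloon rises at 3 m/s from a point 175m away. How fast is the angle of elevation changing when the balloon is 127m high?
0.011229 rad/s

tan(θ) = y/175
sec²(θ) · dθ/dt = (1/175) · dy/dt
dθ/dt = cos²(θ)/175 · 3 = 175/(175² + 127²) · 3
dθ/dt = 0.011229 rad/s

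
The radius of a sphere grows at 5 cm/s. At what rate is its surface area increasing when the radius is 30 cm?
1200π cm²/s

S = 4πr²
dS/dt = dS/dr · dr/dt = 8πr · 5
At r = 30: dS/dt = 1200π cm²/s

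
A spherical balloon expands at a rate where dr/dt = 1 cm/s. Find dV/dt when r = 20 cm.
1600π cm³/s

V = (4/3)πr³
dV/dt = dV/dr · dr/dt = 4πr² · 1
At r = 20: dV/dt = 1600π cm³/s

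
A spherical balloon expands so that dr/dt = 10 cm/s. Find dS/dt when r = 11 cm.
880π cm²/s

S = 4πr²
dS/dt = dS/dr · dr/dt = 8πr · 10
At r = 11: dS/dt = 880π cm²/s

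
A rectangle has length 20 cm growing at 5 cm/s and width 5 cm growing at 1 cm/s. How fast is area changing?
45 cm²/s

A = lw
dA/dt = w·dl/dt + l·dw/dt = 5·5 + 20·1 = 45 cm²/s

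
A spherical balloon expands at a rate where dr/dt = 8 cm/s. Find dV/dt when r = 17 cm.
9248π cm³/s

V = (4/3)πr³
dV/dt = dV/dr · dr/dt = 4πr² · 8
At r = 17: dV/dt = 9248π cm³/s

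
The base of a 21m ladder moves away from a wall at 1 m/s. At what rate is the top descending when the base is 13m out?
13√17/68 ≈ 0.7882 m/s

x² + y² = 21²
2x·dx/dt + 2y·dy/dt = 0
dy/dt = -x/y · dx/dt = -13/(4√17) · 1 = -13√17/68 m/s
The top is descending at 13√17/68 ≈ 0.7882 m/s.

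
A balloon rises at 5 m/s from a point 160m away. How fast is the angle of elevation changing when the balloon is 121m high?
0.01988 rad/s

tan(θ) = y/160
sec²(θ) · dθ/dt = (1/160) · dy/dt
dθ/dt = cos²(θ)/160 · 5 = 160/(160² + 121²) · 5
dθ/dt = 0.01988 rad/s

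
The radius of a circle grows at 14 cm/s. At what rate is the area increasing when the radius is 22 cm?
616π cm²/s

A = πr²
dA/dt = 2πr · dr/dt = 2π(22)(14) = 616π cm²/s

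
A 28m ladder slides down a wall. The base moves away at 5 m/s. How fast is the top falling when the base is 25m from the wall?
125√159/159 ≈ 9.913 m/s

x² + y² = 28²
2x·dx/dt + 2y·dy/dt = 0
dy/dt = -x/y · dx/dt = -25/√159 · 5 = -125√159/159 m/s
The top is descending at 125√159/159 ≈ 9.913 m/s.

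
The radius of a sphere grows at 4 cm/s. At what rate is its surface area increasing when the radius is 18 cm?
576π cm²/s

S = 4πr²
dS/dt = dS/dr · dr/dt = 8πr · 4
At r = 18: dS/dt = 576π cm²/s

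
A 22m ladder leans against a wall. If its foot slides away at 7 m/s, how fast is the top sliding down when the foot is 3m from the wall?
21√19/95 ≈ 0.9635 m/s

x² + y² = 22²
2x·dx/dt + 2y·dy/dt = 0
dy/dt = -x/y · dx/dt = -3/(5√19) · 7 = -21√19/95 m/s
The top is descending at 21√19/95 ≈ 0.9635 m/s.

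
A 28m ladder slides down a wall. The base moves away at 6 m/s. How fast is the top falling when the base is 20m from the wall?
5√6/2 ≈ 6.124 m/s

x² + y² = 28²
2x·dx/dt + 2y·dy/dt = 0
dy/dt = -x/y · dx/dt = -20/(8√6) · 6 = -5√6/2 m/s
The top is descending at 5√6/2 ≈ 6.124 m/s.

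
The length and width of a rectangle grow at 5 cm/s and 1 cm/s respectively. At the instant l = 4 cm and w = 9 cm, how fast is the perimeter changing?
12 cm/s

P = 2(l + w)
dP/dt = 2(dl/dt + dw/dt) = 2(5 + 1) = 12 cm/s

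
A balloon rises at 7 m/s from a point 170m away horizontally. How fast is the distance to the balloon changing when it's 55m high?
77√1277/1277 ≈ 2.155 m/s

z² = 170² + y²
z = √(170² + 55²) = 5√1277
dz/dt = y/z · dy/dt = 55/(5√1277) · 7 = 77√1277/1277 ≈ 2.155 m/s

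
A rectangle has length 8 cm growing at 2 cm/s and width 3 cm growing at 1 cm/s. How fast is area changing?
14 cm²/s

A = lw
dA/dt = w·dl/dt + l·dw/dt = 3·2 + 8·1 = 14 cm²/s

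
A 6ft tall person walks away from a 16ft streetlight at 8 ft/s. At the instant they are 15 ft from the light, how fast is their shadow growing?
24/5 ft/s

By similar triangles: 16/(x+s) = 6/s
Solving: s = 6x/10
ds/dt = 6/10 · dx/dt = 3/5 · 8 = 24/5 ft/s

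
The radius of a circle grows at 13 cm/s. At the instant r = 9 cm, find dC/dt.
26π cm/s

C = 2πr
dC/dt = 2π · dr/dt = 2π · 13 = 26π cm/s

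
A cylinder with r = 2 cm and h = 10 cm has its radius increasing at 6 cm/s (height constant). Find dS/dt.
168π cm²/s

S = 2πrh + 2πr² (lateral + bases)
dS/dt = (2πh + 4πr)·dr/dt = (2π·10 + 4π·2)·6
= 168π cm²/s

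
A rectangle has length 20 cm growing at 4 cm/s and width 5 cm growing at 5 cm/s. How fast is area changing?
120 cm²/s

A = lw
dA/dt = w·dl/dt + l·dw/dt = 5·4 + 20·5 = 120 cm²/s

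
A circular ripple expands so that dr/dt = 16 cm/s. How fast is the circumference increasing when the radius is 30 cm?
32π cm/s

C = 2πr
dC/dt = 2π · dr/dt = 2π · 16 = 32π cm/s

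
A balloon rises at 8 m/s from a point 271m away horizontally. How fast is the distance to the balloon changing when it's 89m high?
356√81362/40681 ≈ 2.496 m/s

z² = 271² + y²
z = √(271² + 89²) = √81362
dz/dt = y/z · dy/dt = 89/√81362 · 8 = 356√81362/40681 ≈ 2.496 m/s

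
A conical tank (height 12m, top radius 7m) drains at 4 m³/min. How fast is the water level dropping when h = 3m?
64/(49π) ≈ 0.4158 m/min

r/h = 7/12, so r = (7/12)h
V = (1/3)πr²h = (1/3)π((7/12)h)²h = (49/432)πh³
dV/dh = (49/144)πh²
dh/dt = (dV/dt)/(dV/dh) = -4/((49/144)π·3²) = -64/(49π) m/min
The level is dropping at 64/(49π) ≈ 0.4158 m/min.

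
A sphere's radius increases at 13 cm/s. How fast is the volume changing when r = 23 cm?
27508π cm³/s

V = (4/3)πr³
dV/dt = dV/dr · dr/dt = 4πr² · 13
At r = 23: dV/dt = 27508π cm³/s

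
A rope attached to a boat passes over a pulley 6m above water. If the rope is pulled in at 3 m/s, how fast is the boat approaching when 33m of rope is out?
11√13/13 ≈ 3.051 m/s

rope² = x² + 6²
x = √(33² - 6²) = 9√13
dx/dt = (rope/x) · d(rope)/dt = (33/(9√13)) · (-3) = -11√13/13 m/s
The boat approaches at 11√13/13 ≈ 3.051 m/s.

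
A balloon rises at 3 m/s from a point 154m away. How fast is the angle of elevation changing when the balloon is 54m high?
0.017348 rad/s

tan(θ) = y/154
sec²(θ) · dθ/dt = (1/154) · dy/dt
dθ/dt = cos²(θ)/154 · 3 = 154/(154² + 54²) · 3
dθ/dt = 0.017348 rad/s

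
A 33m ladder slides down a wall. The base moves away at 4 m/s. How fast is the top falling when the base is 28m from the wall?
112√305/305 ≈ 6.413 m/s

x² + y² = 33²
2x·dx/dt + 2y·dy/dt = 0
dy/dt = -x/y · dx/dt = -28/√305 · 4 = -112√305/305 m/s
The top is descending at 112√305/305 ≈ 6.413 m/s.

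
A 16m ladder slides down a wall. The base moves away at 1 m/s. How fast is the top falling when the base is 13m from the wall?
13√87/87 ≈ 1.394 m/s

x² + y² = 16²
2x·dx/dt + 2y·dy/dt = 0
dy/dt = -x/y · dx/dt = -13/√87 · 1 = -13√87/87 m/s
The top is descending at 13√87/87 ≈ 1.394 m/s.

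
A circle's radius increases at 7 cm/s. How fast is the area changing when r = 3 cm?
42π cm²/s

A = πr²
dA/dt = 2πr · dr/dt = 2π(3)(7) = 42π cm²/s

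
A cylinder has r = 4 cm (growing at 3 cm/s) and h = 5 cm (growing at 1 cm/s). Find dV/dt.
136π cm³/s

V = πr²h
dV/dt = 2πrh·dr/dt + πr²·dh/dt
= 2π(4)(5)(3) + π(4)²(1)
= 136π cm³/s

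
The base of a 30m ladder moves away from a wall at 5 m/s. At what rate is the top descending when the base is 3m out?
5√11/33 ≈ 0.5025 m/s

x² + y² = 30²
2x·dx/dt + 2y·dy/dt = 0
dy/dt = -x/y · dx/dt = -3/(9√11) · 5 = -5√11/33 m/s
The top is descending at 5√11/33 ≈ 0.5025 m/s.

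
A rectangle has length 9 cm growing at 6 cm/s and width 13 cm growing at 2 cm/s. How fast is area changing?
96 cm²/s

A = lw
dA/dt = w·dl/dt + l·dw/dt = 13·6 + 9·2 = 96 cm²/s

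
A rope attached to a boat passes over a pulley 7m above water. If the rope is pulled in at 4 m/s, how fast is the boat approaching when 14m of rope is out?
8√3/3 ≈ 4.619 m/s

rope² = x² + 7²
x = √(14² - 7²) = 7√3
dx/dt = (rope/x) · d(rope)/dt = (14/(7√3)) · (-4) = -8√3/3 m/s
The boat approaches at 8√3/3 ≈ 4.619 m/s.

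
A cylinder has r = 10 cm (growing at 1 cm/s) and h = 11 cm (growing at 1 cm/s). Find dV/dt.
320π cm³/s

V = πr²h
dV/dt = 2πrh·dr/dt + πr²·dh/dt
= 2π(10)(11)(1) + π(10)²(1)
= 320π cm³/s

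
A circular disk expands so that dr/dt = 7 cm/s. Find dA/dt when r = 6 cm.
84π cm²/s

A = πr²
dA/dt = 2πr · dr/dt = 2π(6)(7) = 84π cm²/s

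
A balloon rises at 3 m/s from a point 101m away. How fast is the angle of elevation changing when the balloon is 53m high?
0.02329 rad/s

tan(θ) = y/101
sec²(θ) · dθ/dt = (1/101) · dy/dt
dθ/dt = cos²(θ)/101 · 3 = 101/(101² + 53²) · 3
dθ/dt = 0.02329 rad/s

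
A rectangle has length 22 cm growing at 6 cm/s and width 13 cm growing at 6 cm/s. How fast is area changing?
210 cm²/s

A = lw
dA/dt = w·dl/dt + l·dw/dt = 13·6 + 22·6 = 210 cm²/s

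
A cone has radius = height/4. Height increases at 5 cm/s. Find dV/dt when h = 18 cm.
405π/4 cm³/s

V = (1/3)π(h/4)²h = πh³/48
dV/dt = πh²/16 · 5
At h = 18: dV/dt = 405π/4 cm³/s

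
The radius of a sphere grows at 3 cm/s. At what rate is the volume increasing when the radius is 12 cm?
1728π cm³/s

V = (4/3)πr³
dV/dt = dV/dr · dr/dt = 4πr² · 3
At r = 12: dV/dt = 1728π cm³/s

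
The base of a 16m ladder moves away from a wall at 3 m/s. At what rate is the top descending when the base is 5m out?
5√231/77 ≈ 0.9869 m/s

x² + y² = 16²
2x·dx/dt + 2y·dy/dt = 0
dy/dt = -x/y · dx/dt = -5/√231 · 3 = -5√231/77 m/s
The top is descending at 5√231/77 ≈ 0.9869 m/s.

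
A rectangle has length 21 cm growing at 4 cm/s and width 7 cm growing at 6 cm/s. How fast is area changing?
154 cm²/s

A = lw
dA/dt = w·dl/dt + l·dw/dt = 7·4 + 21·6 = 154 cm²/s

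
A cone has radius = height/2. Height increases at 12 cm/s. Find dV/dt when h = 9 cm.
243π cm³/s

V = (1/3)π(h/2)²h = πh³/12
dV/dt = πh²/4 · 12
At h = 9: dV/dt = 243π cm³/s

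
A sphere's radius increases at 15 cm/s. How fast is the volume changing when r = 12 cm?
8640π cm³/s

V = (4/3)πr³
dV/dt = dV/dr · dr/dt = 4πr² · 15
At r = 12: dV/dt = 8640π cm³/s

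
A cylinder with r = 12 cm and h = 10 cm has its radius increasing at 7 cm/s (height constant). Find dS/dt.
476π cm²/s

S = 2πrh + 2πr² (lateral + bases)
dS/dt = (2πh + 4πr)·dr/dt = (2π·10 + 4π·12)·7
= 476π cm²/s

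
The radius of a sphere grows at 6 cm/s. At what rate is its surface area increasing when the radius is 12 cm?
576π cm²/s

S = 4πr²
dS/dt = dS/dr · dr/dt = 8πr · 6
At r = 12: dS/dt = 576π cm²/s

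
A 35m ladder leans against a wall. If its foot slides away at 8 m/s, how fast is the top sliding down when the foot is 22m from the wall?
176√741/741 ≈ 6.466 m/s

x² + y² = 35²
2x·dx/dt + 2y·dy/dt = 0
dy/dt = -x/y · dx/dt = -22/√741 · 8 = -176√741/741 m/s
The top is descending at 176√741/741 ≈ 6.466 m/s.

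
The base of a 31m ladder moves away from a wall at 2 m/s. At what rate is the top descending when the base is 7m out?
7√57/114 ≈ 0.4636 m/s

x² + y² = 31²
2x·dx/dt + 2y·dy/dt = 0
dy/dt = -x/y · dx/dt = -7/(4√57) · 2 = -7√57/114 m/s
The top is descending at 7√57/114 ≈ 0.4636 m/s.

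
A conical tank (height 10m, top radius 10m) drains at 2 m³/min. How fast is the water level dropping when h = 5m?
2/(25π) ≈ 0.02546 m/min

r/h = 10/10, so r = h
V = (1/3)πr²h = (1/3)π(h)²h = (1/3)πh³
dV/dh = πh²
dh/dt = (dV/dt)/(dV/dh) = -2/(π·5²) = -2/(25π) m/min
The level is dropping at 2/(25π) ≈ 0.02546 m/min.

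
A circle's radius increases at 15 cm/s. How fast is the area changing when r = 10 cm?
300π cm²/s

A = πr²
dA/dt = 2πr · dr/dt = 2π(10)(15) = 300π cm²/s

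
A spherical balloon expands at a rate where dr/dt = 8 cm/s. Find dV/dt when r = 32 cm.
32768π cm³/s

V = (4/3)πr³
dV/dt = dV/dr · dr/dt = 4πr² · 8
At r = 32: dV/dt = 32768π cm³/s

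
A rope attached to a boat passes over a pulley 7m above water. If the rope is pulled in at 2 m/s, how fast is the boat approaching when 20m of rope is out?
40√39/117 ≈ 2.135 m/s

rope² = x² + 7²
x = √(20² - 7²) = 3√39
dx/dt = (rope/x) · d(rope)/dt = (20/(3√39)) · (-2) = -40√39/117 m/s
The boat approaches at 40√39/117 ≈ 2.135 m/s.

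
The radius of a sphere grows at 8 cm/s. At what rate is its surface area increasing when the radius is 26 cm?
1664π cm²/s

S = 4πr²
dS/dt = dS/dr · dr/dt = 8πr · 8
At r = 26: dS/dt = 1664π cm²/s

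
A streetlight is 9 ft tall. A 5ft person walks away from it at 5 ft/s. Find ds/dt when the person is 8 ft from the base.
25/4 ft/s

By similar triangles: 9/(x+s) = 5/s
Solving: s = 5x/4
ds/dt = 5/4 · dx/dt = 5/4 · 5 = 25/4 ft/s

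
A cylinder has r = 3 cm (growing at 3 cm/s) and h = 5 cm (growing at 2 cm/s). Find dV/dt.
108π cm³/s

V = πr²h
dV/dt = 2πrh·dr/dt + πr²·dh/dt
= 2π(3)(5)(3) + π(3)²(2)
= 108π cm³/s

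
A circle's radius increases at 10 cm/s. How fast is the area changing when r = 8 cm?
160π cm²/s

A = πr²
dA/dt = 2πr · dr/dt = 2π(8)(10) = 160π cm²/s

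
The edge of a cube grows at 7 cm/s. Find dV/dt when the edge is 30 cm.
18900 cm³/s

V = s³
dV/dt = 3s² · ds/dt = 3·30²·7 = 18900 cm³/s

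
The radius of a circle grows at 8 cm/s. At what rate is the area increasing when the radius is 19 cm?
304π cm²/s

A = πr²
dA/dt = 2πr · dr/dt = 2π(19)(8) = 304π cm²/s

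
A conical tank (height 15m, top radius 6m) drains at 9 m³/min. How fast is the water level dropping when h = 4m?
225/(64π) ≈ 1.119 m/min

r/h = 6/15, so r = (2/5)h
V = (1/3)πr²h = (1/3)π((2/5)h)²h = (4/75)πh³
dV/dh = (4/25)πh²
dh/dt = (dV/dt)/(dV/dh) = -9/((4/25)π·4²) = -225/(64π) m/min
The level is dropping at 225/(64π) ≈ 1.119 m/min.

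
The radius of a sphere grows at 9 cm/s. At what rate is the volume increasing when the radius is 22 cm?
17424π cm³/s

V = (4/3)πr³
dV/dt = dV/dr · dr/dt = 4πr² · 9
At r = 22: dV/dt = 17424π cm³/s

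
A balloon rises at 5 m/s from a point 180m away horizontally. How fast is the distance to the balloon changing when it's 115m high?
23√73/73 ≈ 2.692 m/s

z² = 180² + y²
z = √(180² + 115²) = 25√73
dz/dt = y/z · dy/dt = 115/(25√73) · 5 = 23√73/73 ≈ 2.692 m/s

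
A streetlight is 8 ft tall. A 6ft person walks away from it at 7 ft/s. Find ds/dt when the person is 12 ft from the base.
21 ft/s

By similar triangles: 8/(x+s) = 6/s
Solving: s = 6x/2
ds/dt = 6/2 · dx/dt = 3 · 7 = 21 ft/s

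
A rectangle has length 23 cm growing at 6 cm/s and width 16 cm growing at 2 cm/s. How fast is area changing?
142 cm²/s

A = lw
dA/dt = w·dl/dt + l·dw/dt = 16·6 + 23·2 = 142 cm²/s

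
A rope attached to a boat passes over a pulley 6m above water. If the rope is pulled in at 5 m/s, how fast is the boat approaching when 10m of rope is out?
25/4 = 6.25 m/s

rope² = x² + 6²
x = √(10² - 6²) = 8
dx/dt = (rope/x) · d(rope)/dt = (10/8) · (-5) = -25/4 m/s
The boat approaches at 25/4 = 6.25 m/s.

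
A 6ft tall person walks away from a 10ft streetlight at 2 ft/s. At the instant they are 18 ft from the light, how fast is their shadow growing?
3 ft/s

By similar triangles: 10/(x+s) = 6/s
Solving: s = 6x/4
ds/dt = 6/4 · dx/dt = 3/2 · 2 = 3 ft/s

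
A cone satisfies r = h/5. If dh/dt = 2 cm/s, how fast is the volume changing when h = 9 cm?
162π/25 cm³/s

V = (1/3)π(h/5)²h = πh³/75
dV/dt = πh²/25 · 2
At h = 9: dV/dt = 162π/25 cm³/s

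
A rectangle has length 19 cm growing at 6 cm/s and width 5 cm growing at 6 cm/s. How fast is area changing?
144 cm²/s

A = lw
dA/dt = w·dl/dt + l·dw/dt = 5·6 + 19·6 = 144 cm²/s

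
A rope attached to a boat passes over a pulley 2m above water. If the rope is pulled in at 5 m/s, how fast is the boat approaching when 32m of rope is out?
16√255/51 ≈ 5.01 m/s

rope² = x² + 2²
x = √(32² - 2²) = 2√255
dx/dt = (rope/x) · d(rope)/dt = (32/(2√255)) · (-5) = -16√255/51 m/s
The boat approaches at 16√255/51 ≈ 5.01 m/s.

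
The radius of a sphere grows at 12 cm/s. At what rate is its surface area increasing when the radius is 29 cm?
2784π cm²/s

S = 4πr²
dS/dt = dS/dr · dr/dt = 8πr · 12
At r = 29: dS/dt = 2784π cm²/s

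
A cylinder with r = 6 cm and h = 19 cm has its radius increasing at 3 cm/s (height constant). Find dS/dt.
186π cm²/s

S = 2πrh + 2πr² (lateral + bases)
dS/dt = (2πh + 4πr)·dr/dt = (2π·19 + 4π·6)·3
= 186π cm²/s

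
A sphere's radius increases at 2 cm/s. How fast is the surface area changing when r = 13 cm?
208π cm²/s

S = 4πr²
dS/dt = dS/dr · dr/dt = 8πr · 2
At r = 13: dS/dt = 208π cm²/s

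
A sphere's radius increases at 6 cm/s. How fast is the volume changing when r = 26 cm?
16224π cm³/s

V = (4/3)πr³
dV/dt = dV/dr · dr/dt = 4πr² · 6
At r = 26: dV/dt = 16224π cm³/s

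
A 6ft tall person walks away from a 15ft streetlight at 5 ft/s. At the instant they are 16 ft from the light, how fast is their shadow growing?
10/3 ft/s

By similar triangles: 15/(x+s) = 6/s
Solving: s = 6x/9
ds/dt = 6/9 · dx/dt = 2/3 · 5 = 10/3 ft/s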